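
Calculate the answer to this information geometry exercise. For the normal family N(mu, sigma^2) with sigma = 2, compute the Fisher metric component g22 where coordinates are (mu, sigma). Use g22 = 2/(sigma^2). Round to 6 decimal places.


For the 2-parameter normal family, the Fisher metric has:
  g11 = 1/sigma^2, g22 = 2/sigma^2.
sigma = 2, sigma^2 = 4.
g22 = 0.500000

0.500000


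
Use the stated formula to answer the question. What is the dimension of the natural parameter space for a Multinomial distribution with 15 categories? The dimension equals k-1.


Exponential family dimension calculation:
For Multinomial with k=15 categories, dim = k-1 = 14.

14


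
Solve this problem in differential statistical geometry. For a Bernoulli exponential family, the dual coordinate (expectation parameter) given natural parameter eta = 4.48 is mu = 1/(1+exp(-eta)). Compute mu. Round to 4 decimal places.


Dual coordinate (expectation parameter) for Bernoulli:
mu = 1/(1+exp(-eta)).
eta = 4.48.
exp(-eta) = exp(-4.48) = 0.011333.
mu = 1/(1+0.011333) = 0.9888

0.9888


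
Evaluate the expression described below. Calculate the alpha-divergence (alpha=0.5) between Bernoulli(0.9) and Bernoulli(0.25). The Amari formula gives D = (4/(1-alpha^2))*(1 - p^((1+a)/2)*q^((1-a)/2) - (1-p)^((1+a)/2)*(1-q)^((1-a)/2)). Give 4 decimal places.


Amari alpha-divergence:
D = (4/(1-alpha^2))*(1 - p^((1+a)/2)*q^((1-a)/2) - (1-p)^((1+a)/2)*(1-q)^((1-a)/2)).
alpha = 0.5, p = 0.9, q = 0.25.
e1 = (1+alpha)/2 = 0.75, e2 = (1-alpha)/2 = 0.25.
t1 = p^e1 * q^e2 = 0.9^0.75 * 0.25^0.25 = 0.653382.
t2 = (1-p)^e1 * (1-q)^e2 = 0.1^0.75 * 0.75^0.25 = 0.165488.
4/(1-alpha^2) = 5.333333.
D = 5.333333*(1 - 0.653382 - 0.165488) = 0.9660

0.9660


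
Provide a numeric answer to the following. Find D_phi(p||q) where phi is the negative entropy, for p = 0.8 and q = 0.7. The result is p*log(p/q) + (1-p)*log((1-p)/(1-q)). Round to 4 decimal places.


Bregman divergence with negative entropy generator:
D = p*log(p/q) + (1-p)*log((1-p)/(1-q)).
p = 0.8, q = 0.7.
p*log(p/q) = 0.8*log(0.8/0.7) = 0.106825.
(1-p)*log((1-p)/(1-q)) = 0.2*log(0.2/0.3) = -0.081093.
D = 0.106825 + -0.081093 = 0.0257

0.0257


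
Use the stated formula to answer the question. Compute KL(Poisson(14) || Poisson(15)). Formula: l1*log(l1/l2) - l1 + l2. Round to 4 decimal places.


KL divergence for Poisson:
KL = l1*log(l1/l2) - l1 + l2.
l1 = 14, l2 = 15.
log(14/15) = -0.068993.
l1*log(l1/l2) = 14 * -0.068993 = -0.9659.
KL = -0.9659 - 14 + 15 = 0.0341

0.0341


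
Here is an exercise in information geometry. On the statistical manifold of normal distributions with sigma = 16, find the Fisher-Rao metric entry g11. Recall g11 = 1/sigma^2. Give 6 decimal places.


For the 2-parameter normal family, the Fisher metric has:
  g11 = 1/sigma^2, g22 = 2/sigma^2.
sigma = 16, sigma^2 = 256.
g11 = 0.003906

0.003906


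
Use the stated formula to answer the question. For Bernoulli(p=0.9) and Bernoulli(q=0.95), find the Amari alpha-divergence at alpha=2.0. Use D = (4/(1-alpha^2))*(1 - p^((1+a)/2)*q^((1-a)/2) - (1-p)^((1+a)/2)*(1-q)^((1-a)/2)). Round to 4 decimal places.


Amari alpha-divergence:
D = (4/(1-alpha^2))*(1 - p^((1+a)/2)*q^((1-a)/2) - (1-p)^((1+a)/2)*(1-q)^((1-a)/2)).
alpha = 2.0, p = 0.9, q = 0.95.
e1 = (1+alpha)/2 = 1.5, e2 = (1-alpha)/2 = -0.5.
t1 = p^e1 * q^e2 = 0.9^1.5 * 0.95^-0.5 = 0.875996.
t2 = (1-p)^e1 * (1-q)^e2 = 0.1^1.5 * 0.05^-0.5 = 0.141421.
4/(1-alpha^2) = -1.333333.
D = -1.333333*(1 - 0.875996 - 0.141421) = 0.0232

0.0232


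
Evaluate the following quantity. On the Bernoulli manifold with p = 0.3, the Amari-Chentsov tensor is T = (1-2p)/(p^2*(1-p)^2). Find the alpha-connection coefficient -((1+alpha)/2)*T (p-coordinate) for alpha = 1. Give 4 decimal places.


Skewness (Amari-Chentsov) tensor: T = (1-2p)/(p^2*(1-p)^2).
p = 0.3, 1-2p = 0.4, p^2 = 0.09, (1-p)^2 = 0.49.
T = 0.4/(0.09 * 0.49) = 9.070295.
In the p-coordinate, Gamma^(alpha) = Gamma^(0) - (alpha/2)*T with Gamma^(0) = (1/2)*g'(p) = -T/2,
so Gamma^(alpha) = -((1+alpha)/2)*T.
alpha = 1, -(1+alpha)/2 = -1.0.
Gamma = -1.0 * 9.070295 = -9.0703

-9.0703


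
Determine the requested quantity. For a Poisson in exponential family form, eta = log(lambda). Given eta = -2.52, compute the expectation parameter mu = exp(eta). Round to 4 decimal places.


Expectation parameter for Poisson exponential family:
mu = exp(eta).
eta = -2.52.
mu = exp(-2.52) = 0.0805

0.0805


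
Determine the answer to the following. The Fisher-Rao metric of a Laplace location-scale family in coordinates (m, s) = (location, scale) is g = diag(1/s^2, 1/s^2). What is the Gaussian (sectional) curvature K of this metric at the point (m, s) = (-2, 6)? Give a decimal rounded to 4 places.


The metric has the form g = (A dm^2 + B ds^2)/s^2 with A = 1, B = 1.
Substitute u = sqrt(A/B)*m: g = B*(du^2 + ds^2)/s^2, i.e. B times the
Poincare upper half-plane metric, which has constant Gaussian curvature -1.
Scaling a 2D metric by a constant c divides the Gaussian curvature by c,
so K = -1/B = -1/(1) = -1.0000 everywhere (the point (m, s) = (-2, 6) is irrelevant:
the curvature is constant).
The requested Gaussian curvature is K = -1.0000.

-1.0000


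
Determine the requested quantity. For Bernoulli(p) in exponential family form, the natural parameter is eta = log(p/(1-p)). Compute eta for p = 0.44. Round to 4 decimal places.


Natural parameter for Bernoulli: eta = log(p/(1-p)).
p = 0.44, 1-p = 0.56.
p/(1-p) = 0.785714.
eta = log(0.785714) = -0.2412

-0.2412


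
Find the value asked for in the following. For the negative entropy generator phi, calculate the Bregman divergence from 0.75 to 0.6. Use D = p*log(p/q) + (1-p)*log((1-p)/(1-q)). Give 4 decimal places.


Bregman divergence with negative entropy generator:
D = p*log(p/q) + (1-p)*log((1-p)/(1-q)).
p = 0.75, q = 0.6.
p*log(p/q) = 0.75*log(0.75/0.6) = 0.167358.
(1-p)*log((1-p)/(1-q)) = 0.25*log(0.25/0.4) = -0.117501.
D = 0.167358 + -0.117501 = 0.0499

0.0499


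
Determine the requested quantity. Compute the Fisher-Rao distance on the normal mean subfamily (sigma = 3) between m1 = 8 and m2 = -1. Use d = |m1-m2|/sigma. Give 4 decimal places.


On the fixed-variance normal subfamily, geodesic distance = |m1-m2|/sigma.
|8 - -1| = 9.
sigma = 3.
d = 9/3 = 3.0000

3.0000


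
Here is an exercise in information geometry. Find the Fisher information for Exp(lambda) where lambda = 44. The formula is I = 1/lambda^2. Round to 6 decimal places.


Fisher information for exponential: I(lambda) = 1/lambda^2.
lambda = 44, lambda^2 = 1936.
I = 1/1936 = 0.000517

0.000517


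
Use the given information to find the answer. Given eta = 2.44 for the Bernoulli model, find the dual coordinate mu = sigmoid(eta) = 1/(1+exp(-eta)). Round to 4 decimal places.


Dual coordinate (expectation parameter) for Bernoulli:
mu = 1/(1+exp(-eta)).
eta = 2.44.
exp(-eta) = exp(-2.44) = 0.087161.
mu = 1/(1+0.087161) = 0.9198

0.9198


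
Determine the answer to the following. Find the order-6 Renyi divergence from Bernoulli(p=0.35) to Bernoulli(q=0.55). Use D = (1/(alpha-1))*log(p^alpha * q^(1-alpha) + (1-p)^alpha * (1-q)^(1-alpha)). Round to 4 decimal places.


Renyi divergence of order alpha between Bernoulli distributions:
D = (1/(alpha-1))*log(p^alpha * q^(1-alpha) + (1-p)^alpha * (1-q)^(1-alpha)).
alpha = 6, p = 0.35, q = 0.55.
p^alpha * q^(1-alpha) = 0.35^6 * 0.55^-5 = 0.036525.
(1-p)^alpha * (1-q)^(1-alpha) = 0.65^6 * 0.45^-5 = 4.087122.
sum = 0.036525 + 4.087122 = 4.123647.
D = (1/5)*log(4.123647) = 0.2833

0.2833


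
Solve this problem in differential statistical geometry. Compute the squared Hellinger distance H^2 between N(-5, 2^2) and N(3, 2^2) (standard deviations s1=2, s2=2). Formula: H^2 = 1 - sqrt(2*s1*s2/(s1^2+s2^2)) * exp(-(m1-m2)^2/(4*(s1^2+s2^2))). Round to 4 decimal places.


Squared Hellinger distance for Gaussians:
H^2 = 1 - sqrt(2*s1*s2/(s1^2+s2^2)) * exp(-(m1-m2)^2/(4*(s1^2+s2^2))).
s1^2 = 4, s2^2 = 4, s1^2+s2^2 = 8.
sqrt(2*2*2/(8)) = 1.0.
(m1-m2)^2 = (-8)^2 = 64.
exp(-64/(4*8)) = exp(-2.0) = 0.135335.
H^2 = 1 - 1.0*0.135335 = 0.8647

0.8647


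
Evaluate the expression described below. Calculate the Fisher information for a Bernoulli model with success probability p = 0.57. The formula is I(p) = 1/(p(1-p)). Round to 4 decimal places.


For Bernoulli(p), Fisher information is I(p) = 1/(p*(1-p)).
p = 0.57, 1-p = 0.43.
p*(1-p) = 0.2451.
I(p) = 1/0.2451 = 4.0800

4.0800


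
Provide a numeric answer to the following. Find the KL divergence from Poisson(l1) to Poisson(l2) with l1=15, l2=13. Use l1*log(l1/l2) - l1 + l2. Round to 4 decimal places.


KL divergence for Poisson:
KL = l1*log(l1/l2) - l1 + l2.
l1 = 15, l2 = 13.
log(15/13) = 0.143101.
l1*log(l1/l2) = 15 * 0.143101 = 2.146513.
KL = 2.146513 - 15 + 13 = 0.1465

0.1465


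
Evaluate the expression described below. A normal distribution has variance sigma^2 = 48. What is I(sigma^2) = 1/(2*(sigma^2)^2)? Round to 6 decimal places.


Fisher information for variance: I(sigma^2) = 1/(2*sigma^4).
sigma^2 = 48, so sigma^4 = 2304.
I = 1/(2*2304) = 1/4608 = 0.000217

0.000217


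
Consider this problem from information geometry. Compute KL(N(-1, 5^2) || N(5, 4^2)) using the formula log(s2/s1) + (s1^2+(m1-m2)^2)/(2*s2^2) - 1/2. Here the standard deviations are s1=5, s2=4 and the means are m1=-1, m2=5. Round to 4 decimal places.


KL divergence between normal distributions:
KL = log(s2/s1) + (s1^2 + (m1-m2)^2)/(2*s2^2) - 1/2.
log(4/5) = -0.223144.
(5^2 + (-1-5)^2)/(2*4^2) = (25 + 36)/32 = 1.90625.
KL = -0.223144 + 1.90625 - 0.5 = 1.1831

1.1831


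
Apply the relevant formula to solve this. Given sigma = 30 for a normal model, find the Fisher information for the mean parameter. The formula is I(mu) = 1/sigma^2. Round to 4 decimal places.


The Fisher information for the mean of a normal distribution is I(mu) = 1/sigma^2.
sigma = 30, so sigma^2 = 900.
I(mu) = 1/900 = 0.0011

0.0011


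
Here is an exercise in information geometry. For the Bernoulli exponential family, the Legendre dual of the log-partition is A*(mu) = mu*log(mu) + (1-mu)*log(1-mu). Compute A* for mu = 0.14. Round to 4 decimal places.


Legendre transform for Bernoulli:
A*(mu) = mu*log(mu) + (1-mu)*log(1-mu).
mu = 0.14, 1-mu = 0.86.
mu*log(mu) = 0.14*log(0.14) = -0.275256.
(1-mu)*log(1-mu) = 0.86*log(0.86) = -0.129708.
A* = -0.275256 + -0.129708 = -0.4050

-0.4050


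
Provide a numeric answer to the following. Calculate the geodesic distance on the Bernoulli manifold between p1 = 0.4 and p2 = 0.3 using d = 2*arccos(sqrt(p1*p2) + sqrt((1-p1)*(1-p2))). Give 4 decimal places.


Geodesic distance on Bernoulli manifold:
d(p1,p2) = 2*arccos(sqrt(p1*p2) + sqrt((1-p1)*(1-p2))).
sqrt(p1*p2) = sqrt(0.4*0.3) = 0.34641.
sqrt((1-p1)*(1-p2)) = sqrt(0.6*0.7) = 0.648074.
arg = 0.34641 + 0.648074 = 0.994484.
d = 2*arccos(0.994484) = 0.2102

0.2102


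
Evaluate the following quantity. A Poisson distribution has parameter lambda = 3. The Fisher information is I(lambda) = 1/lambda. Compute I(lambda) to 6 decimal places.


Fisher information for Poisson: I(lambda) = 1/lambda.
lambda = 3.
I(lambda) = 1/3 = 0.333333

0.333333


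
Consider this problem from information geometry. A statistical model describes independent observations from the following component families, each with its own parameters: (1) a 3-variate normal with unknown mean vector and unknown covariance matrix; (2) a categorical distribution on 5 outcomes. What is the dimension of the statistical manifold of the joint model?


The dimension of a statistical manifold equals the number of free
(independent) real parameters of the model. For a product of independent
blocks the parameter counts add.
- 3-variate normal: 3 (mean) + 3*4/2 = 6 (symmetric covariance) = 9.
- categorical on 5 outcomes (probabilities sum to 1): 5-1 = 4.
Total = 9 + 4 = 13.
Dimension = 13

13


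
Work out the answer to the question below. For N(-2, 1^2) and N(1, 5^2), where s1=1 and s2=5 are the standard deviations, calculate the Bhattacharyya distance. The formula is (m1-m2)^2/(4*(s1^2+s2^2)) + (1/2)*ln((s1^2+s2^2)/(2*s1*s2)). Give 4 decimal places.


Bhattacharyya distance between two Gaussians:
DB = (m1-m2)^2/(4*(s1^2+s2^2)) + (1/2)*ln((s1^2+s2^2)/(2*s1*s2)).
(m1-m2)^2 = (-3)^2 = 9.
s1^2+s2^2 = 1 + 25 = 26.
term1 = 9/104 = 0.086538.
term2 = 0.5*ln(26/10.0) = 0.477756.
DB = 0.086538 + 0.477756 = 0.5643

0.5643


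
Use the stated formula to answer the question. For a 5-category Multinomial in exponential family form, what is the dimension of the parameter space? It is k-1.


Exponential family dimension calculation:
For Multinomial with k=5 categories, dim = k-1 = 4.

4


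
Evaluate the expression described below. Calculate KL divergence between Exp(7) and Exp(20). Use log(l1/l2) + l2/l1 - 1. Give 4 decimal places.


KL divergence for exponential family:
KL = log(l1/l2) + l2/l1 - 1.
log(7/20) = -1.049822.
20/7 = 2.857143.
KL = -1.049822 + 2.857143 - 1 = 0.8073

0.8073


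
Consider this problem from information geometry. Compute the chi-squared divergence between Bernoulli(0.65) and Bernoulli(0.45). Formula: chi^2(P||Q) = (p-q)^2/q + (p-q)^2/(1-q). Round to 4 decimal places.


Chi-squared divergence between Bernoulli distributions:
chi^2 = (p-q)^2/q + (p-q)^2/(1-q).
p = 0.65, q = 0.45, p-q = 0.2.
(p-q)^2 = 0.04.
term1 = 0.04/0.45 = 0.088889.
term2 = 0.04/0.55 = 0.072727.
chi^2 = 0.088889 + 0.072727 = 0.1616

0.1616


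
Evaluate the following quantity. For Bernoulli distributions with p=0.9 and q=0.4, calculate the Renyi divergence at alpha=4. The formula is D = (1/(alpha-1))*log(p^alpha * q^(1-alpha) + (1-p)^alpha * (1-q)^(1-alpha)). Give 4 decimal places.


Renyi divergence of order alpha between Bernoulli distributions:
D = (1/(alpha-1))*log(p^alpha * q^(1-alpha) + (1-p)^alpha * (1-q)^(1-alpha)).
alpha = 4, p = 0.9, q = 0.4.
p^alpha * q^(1-alpha) = 0.9^4 * 0.4^-3 = 10.251562.
(1-p)^alpha * (1-q)^(1-alpha) = 0.1^4 * 0.6^-3 = 0.000463.
sum = 10.251562 + 0.000463 = 10.252025.
D = (1/3)*log(10.252025) = 0.7758

0.7758


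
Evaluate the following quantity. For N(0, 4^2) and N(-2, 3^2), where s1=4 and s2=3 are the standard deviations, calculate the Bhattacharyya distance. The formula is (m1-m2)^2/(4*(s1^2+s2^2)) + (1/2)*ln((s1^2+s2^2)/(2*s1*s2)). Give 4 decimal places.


Bhattacharyya distance between two Gaussians:
DB = (m1-m2)^2/(4*(s1^2+s2^2)) + (1/2)*ln((s1^2+s2^2)/(2*s1*s2)).
(m1-m2)^2 = (2)^2 = 4.
s1^2+s2^2 = 16 + 9 = 25.
term1 = 4/100 = 0.04.
term2 = 0.5*ln(25/24.0) = 0.020411.
DB = 0.04 + 0.020411 = 0.0604

0.0604


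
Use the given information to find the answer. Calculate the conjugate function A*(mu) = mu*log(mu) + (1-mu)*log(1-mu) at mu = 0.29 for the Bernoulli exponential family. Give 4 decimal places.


Legendre transform for Bernoulli:
A*(mu) = mu*log(mu) + (1-mu)*log(1-mu).
mu = 0.29, 1-mu = 0.71.
mu*log(mu) = 0.29*log(0.29) = -0.358984.
(1-mu)*log(1-mu) = 0.71*log(0.71) = -0.243168.
A* = -0.358984 + -0.243168 = -0.6022

-0.6022


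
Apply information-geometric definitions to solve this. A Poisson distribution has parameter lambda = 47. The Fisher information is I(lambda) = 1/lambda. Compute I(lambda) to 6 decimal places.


Fisher information for Poisson: I(lambda) = 1/lambda.
lambda = 47.
I(lambda) = 1/47 = 0.021277

0.021277


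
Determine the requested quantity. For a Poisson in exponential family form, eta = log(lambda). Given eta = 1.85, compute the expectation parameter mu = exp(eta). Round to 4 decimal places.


Expectation parameter for Poisson exponential family:
mu = exp(eta).
eta = 1.85.
mu = exp(1.85) = 6.3598

6.3598


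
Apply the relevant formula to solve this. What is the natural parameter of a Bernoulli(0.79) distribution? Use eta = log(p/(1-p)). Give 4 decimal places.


Natural parameter for Bernoulli: eta = log(p/(1-p)).
p = 0.79, 1-p = 0.21.
p/(1-p) = 3.761905.
eta = log(3.761905) = 1.3249

1.3249


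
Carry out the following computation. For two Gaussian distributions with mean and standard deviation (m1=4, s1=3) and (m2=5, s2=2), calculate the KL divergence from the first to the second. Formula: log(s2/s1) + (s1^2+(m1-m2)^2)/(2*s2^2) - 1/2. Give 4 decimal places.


KL divergence between normal distributions:
KL = log(s2/s1) + (s1^2 + (m1-m2)^2)/(2*s2^2) - 1/2.
log(2/3) = -0.405465.
(3^2 + (4-5)^2)/(2*2^2) = (9 + 1)/8 = 1.25.
KL = -0.405465 + 1.25 - 0.5 = 0.3445

0.3445


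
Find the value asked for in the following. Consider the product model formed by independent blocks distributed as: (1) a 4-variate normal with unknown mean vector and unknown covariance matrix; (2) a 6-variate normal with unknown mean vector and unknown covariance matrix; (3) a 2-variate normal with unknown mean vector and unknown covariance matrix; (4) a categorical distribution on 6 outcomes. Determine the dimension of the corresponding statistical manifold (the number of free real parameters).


The dimension of a statistical manifold equals the number of free
(independent) real parameters of the model. For a product of independent
blocks the parameter counts add.
- 4-variate normal: 4 (mean) + 4*5/2 = 10 (symmetric covariance) = 14.
- 6-variate normal: 6 (mean) + 6*7/2 = 21 (symmetric covariance) = 27.
- 2-variate normal: 2 (mean) + 2*3/2 = 3 (symmetric covariance) = 5.
- categorical on 6 outcomes (probabilities sum to 1): 6-1 = 5.
Total = 14 + 27 + 5 + 5 = 51.
Dimension = 51

51


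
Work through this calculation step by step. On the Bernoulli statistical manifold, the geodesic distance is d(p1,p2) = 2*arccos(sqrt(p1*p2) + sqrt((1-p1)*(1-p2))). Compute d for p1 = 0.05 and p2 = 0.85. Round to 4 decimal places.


Geodesic distance on Bernoulli manifold:
d(p1,p2) = 2*arccos(sqrt(p1*p2) + sqrt((1-p1)*(1-p2))).
sqrt(p1*p2) = sqrt(0.05*0.85) = 0.206155.
sqrt((1-p1)*(1-p2)) = sqrt(0.95*0.15) = 0.377492.
arg = 0.206155 + 0.377492 = 0.583647.
d = 2*arccos(0.583647) = 1.8952

1.8952


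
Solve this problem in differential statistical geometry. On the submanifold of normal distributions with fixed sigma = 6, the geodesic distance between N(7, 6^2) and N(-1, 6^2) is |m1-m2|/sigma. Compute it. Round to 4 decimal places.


On the fixed-variance normal subfamily, geodesic distance = |m1-m2|/sigma.
|7 - -1| = 8.
sigma = 6.
d = 8/6 = 1.3333

1.3333


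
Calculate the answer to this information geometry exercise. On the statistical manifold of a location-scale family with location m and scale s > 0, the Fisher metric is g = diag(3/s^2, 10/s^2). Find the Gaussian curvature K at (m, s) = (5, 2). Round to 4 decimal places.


The metric has the form g = (A dm^2 + B ds^2)/s^2 with A = 3, B = 10.
Substitute u = sqrt(A/B)*m: g = B*(du^2 + ds^2)/s^2, i.e. B times the
Poincare upper half-plane metric, which has constant Gaussian curvature -1.
Scaling a 2D metric by a constant c divides the Gaussian curvature by c,
so K = -1/B = -1/(10) = -0.1000 everywhere (the point (m, s) = (5, 2) is irrelevant:
the curvature is constant).
The requested Gaussian curvature is K = -0.1000.

-0.1000


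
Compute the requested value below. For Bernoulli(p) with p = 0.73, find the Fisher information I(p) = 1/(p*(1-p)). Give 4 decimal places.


For Bernoulli(p), Fisher information is I(p) = 1/(p*(1-p)).
p = 0.73, 1-p = 0.27.
p*(1-p) = 0.1971.
I(p) = 1/0.1971 = 5.0736

5.0736


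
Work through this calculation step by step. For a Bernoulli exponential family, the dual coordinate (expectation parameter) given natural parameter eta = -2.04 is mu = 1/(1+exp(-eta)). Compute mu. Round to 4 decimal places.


Dual coordinate (expectation parameter) for Bernoulli:
mu = 1/(1+exp(-eta)).
eta = -2.04.
exp(-eta) = exp(2.04) = 7.690609.
mu = 1/(1+7.690609) = 0.1151

0.1151


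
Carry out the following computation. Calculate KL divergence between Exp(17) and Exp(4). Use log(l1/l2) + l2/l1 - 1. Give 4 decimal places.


KL divergence for exponential family:
KL = log(l1/l2) + l2/l1 - 1.
log(17/4) = 1.446919.
4/17 = 0.235294.
KL = 1.446919 + 0.235294 - 1 = 0.6822

0.6822


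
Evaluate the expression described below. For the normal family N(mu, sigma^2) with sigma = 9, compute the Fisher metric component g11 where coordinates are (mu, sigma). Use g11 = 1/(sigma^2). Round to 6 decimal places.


For the 2-parameter normal family, the Fisher metric has:
  g11 = 1/sigma^2, g22 = 2/sigma^2.
sigma = 9, sigma^2 = 81.
g11 = 0.012346

0.012346


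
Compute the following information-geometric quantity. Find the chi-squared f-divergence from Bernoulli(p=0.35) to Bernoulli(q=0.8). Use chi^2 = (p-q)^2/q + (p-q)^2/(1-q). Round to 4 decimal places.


Chi-squared divergence between Bernoulli distributions:
chi^2 = (p-q)^2/q + (p-q)^2/(1-q).
p = 0.35, q = 0.8, p-q = -0.45.
(p-q)^2 = 0.2025.
term1 = 0.2025/0.8 = 0.253125.
term2 = 0.2025/0.2 = 1.0125.
chi^2 = 0.253125 + 1.0125 = 1.2656

1.2656


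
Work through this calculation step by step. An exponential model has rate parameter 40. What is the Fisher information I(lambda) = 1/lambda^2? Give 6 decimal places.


Fisher information for exponential: I(lambda) = 1/lambda^2.
lambda = 40, lambda^2 = 1600.
I = 1/1600 = 0.000625

0.000625


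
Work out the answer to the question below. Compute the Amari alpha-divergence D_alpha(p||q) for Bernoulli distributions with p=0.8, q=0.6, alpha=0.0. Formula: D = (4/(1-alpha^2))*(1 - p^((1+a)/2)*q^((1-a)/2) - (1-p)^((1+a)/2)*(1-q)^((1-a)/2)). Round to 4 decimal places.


Amari alpha-divergence:
D = (4/(1-alpha^2))*(1 - p^((1+a)/2)*q^((1-a)/2) - (1-p)^((1+a)/2)*(1-q)^((1-a)/2)).
alpha = 0.0, p = 0.8, q = 0.6.
e1 = (1+alpha)/2 = 0.5, e2 = (1-alpha)/2 = 0.5.
t1 = p^e1 * q^e2 = 0.8^0.5 * 0.6^0.5 = 0.69282.
t2 = (1-p)^e1 * (1-q)^e2 = 0.2^0.5 * 0.4^0.5 = 0.282843.
4/(1-alpha^2) = 4.0.
D = 4.0*(1 - 0.69282 - 0.282843) = 0.0973

0.0973


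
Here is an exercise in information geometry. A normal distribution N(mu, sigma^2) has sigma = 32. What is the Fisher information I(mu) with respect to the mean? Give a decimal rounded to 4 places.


The Fisher information for the mean of a normal distribution is I(mu) = 1/sigma^2.
sigma = 32, so sigma^2 = 1024.
I(mu) = 1/1024 = 0.0010

0.0010


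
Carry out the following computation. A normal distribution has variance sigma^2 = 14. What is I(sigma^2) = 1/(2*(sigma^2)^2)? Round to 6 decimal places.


Fisher information for variance: I(sigma^2) = 1/(2*sigma^4).
sigma^2 = 14, so sigma^4 = 196.
I = 1/(2*196) = 1/392 = 0.002551

0.002551


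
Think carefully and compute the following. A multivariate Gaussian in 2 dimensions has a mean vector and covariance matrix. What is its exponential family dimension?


Exponential family dimension calculation:
For 2-dim MVN: mean has 2 params, covariance has 2*3/2 = 3 unique entries.
Total dim = 2 + 3 = 5.

5


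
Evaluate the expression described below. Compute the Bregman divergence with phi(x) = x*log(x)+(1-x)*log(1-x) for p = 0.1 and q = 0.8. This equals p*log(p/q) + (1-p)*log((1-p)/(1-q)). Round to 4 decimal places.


Bregman divergence with negative entropy generator:
D = p*log(p/q) + (1-p)*log((1-p)/(1-q)).
p = 0.1, q = 0.8.
p*log(p/q) = 0.1*log(0.1/0.8) = -0.207944.
(1-p)*log((1-p)/(1-q)) = 0.9*log(0.9/0.2) = 1.35367.
D = -0.207944 + 1.35367 = 1.1457

1.1457


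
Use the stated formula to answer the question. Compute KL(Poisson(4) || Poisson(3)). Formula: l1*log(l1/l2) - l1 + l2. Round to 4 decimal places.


KL divergence for Poisson:
KL = l1*log(l1/l2) - l1 + l2.
l1 = 4, l2 = 3.
log(4/3) = 0.287682.
l1*log(l1/l2) = 4 * 0.287682 = 1.150728.
KL = 1.150728 - 4 + 3 = 0.1507

0.1507


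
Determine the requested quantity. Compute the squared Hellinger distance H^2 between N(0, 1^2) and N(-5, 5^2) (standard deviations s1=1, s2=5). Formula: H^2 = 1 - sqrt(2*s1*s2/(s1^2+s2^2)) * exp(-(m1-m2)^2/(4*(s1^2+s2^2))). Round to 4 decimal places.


Squared Hellinger distance for Gaussians:
H^2 = 1 - sqrt(2*s1*s2/(s1^2+s2^2)) * exp(-(m1-m2)^2/(4*(s1^2+s2^2))).
s1^2 = 1, s2^2 = 25, s1^2+s2^2 = 26.
sqrt(2*1*5/(26)) = 0.620174.
(m1-m2)^2 = (5)^2 = 25.
exp(-25/(4*26)) = exp(-0.240385) = 0.786325.
H^2 = 1 - 0.620174*0.786325 = 0.5123

0.5123


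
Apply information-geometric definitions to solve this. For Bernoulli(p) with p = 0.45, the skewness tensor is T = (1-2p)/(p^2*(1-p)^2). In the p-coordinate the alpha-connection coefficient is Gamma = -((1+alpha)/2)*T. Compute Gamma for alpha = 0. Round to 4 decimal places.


Skewness (Amari-Chentsov) tensor: T = (1-2p)/(p^2*(1-p)^2).
p = 0.45, 1-2p = 0.1, p^2 = 0.2025, (1-p)^2 = 0.3025.
T = 0.1/(0.2025 * 0.3025) = 1.632486.
In the p-coordinate, Gamma^(alpha) = Gamma^(0) - (alpha/2)*T with Gamma^(0) = (1/2)*g'(p) = -T/2,
so Gamma^(alpha) = -((1+alpha)/2)*T.
alpha = 0, -(1+alpha)/2 = -0.5.
Gamma = -0.5 * 1.632486 = -0.8162

-0.8162


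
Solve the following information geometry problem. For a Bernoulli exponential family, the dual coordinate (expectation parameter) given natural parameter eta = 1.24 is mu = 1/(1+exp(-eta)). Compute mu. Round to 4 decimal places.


Dual coordinate (expectation parameter) for Bernoulli:
mu = 1/(1+exp(-eta)).
eta = 1.24.
exp(-eta) = exp(-1.24) = 0.289384.
mu = 1/(1+0.289384) = 0.7756

0.7756


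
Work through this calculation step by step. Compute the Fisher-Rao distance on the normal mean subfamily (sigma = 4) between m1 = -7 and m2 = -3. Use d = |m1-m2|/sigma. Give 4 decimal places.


On the fixed-variance normal subfamily, geodesic distance = |m1-m2|/sigma.
|-7 - -3| = 4.
sigma = 4.
d = 4/4 = 1.0000

1.0000


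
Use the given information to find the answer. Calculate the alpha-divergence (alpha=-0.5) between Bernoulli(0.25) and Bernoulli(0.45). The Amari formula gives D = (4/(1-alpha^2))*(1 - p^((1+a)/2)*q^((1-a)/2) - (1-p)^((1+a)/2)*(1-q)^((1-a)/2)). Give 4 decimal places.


Amari alpha-divergence:
D = (4/(1-alpha^2))*(1 - p^((1+a)/2)*q^((1-a)/2) - (1-p)^((1+a)/2)*(1-q)^((1-a)/2)).
alpha = -0.5, p = 0.25, q = 0.45.
e1 = (1+alpha)/2 = 0.25, e2 = (1-alpha)/2 = 0.75.
t1 = p^e1 * q^e2 = 0.25^0.25 * 0.45^0.75 = 0.388503.
t2 = (1-p)^e1 * (1-q)^e2 = 0.75^0.25 * 0.55^0.75 = 0.594343.
4/(1-alpha^2) = 5.333333.
D = 5.333333*(1 - 0.388503 - 0.594343) = 0.0915

0.0915


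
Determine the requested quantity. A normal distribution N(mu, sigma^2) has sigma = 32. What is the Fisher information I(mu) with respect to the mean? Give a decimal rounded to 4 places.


The Fisher information for the mean of a normal distribution is I(mu) = 1/sigma^2.
sigma = 32, so sigma^2 = 1024.
I(mu) = 1/1024 = 0.0010

0.0010


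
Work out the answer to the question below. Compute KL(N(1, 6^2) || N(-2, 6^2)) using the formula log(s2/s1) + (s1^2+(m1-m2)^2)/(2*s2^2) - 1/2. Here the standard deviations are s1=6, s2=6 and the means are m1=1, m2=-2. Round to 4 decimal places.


KL divergence between normal distributions:
KL = log(s2/s1) + (s1^2 + (m1-m2)^2)/(2*s2^2) - 1/2.
log(6/6) = 0.0.
(6^2 + (1--2)^2)/(2*6^2) = (36 + 9)/72 = 0.625.
KL = 0.0 + 0.625 - 0.5 = 0.1250

0.1250


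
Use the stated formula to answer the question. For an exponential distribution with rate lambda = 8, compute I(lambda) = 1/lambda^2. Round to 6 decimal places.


Fisher information for exponential: I(lambda) = 1/lambda^2.
lambda = 8, lambda^2 = 64.
I = 1/64 = 0.015625

0.015625


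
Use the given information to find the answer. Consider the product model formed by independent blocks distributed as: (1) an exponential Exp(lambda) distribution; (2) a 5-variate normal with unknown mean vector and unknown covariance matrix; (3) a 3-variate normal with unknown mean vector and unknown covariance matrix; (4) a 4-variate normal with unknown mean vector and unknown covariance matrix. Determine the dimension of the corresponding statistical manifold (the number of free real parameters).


The dimension of a statistical manifold equals the number of free
(independent) real parameters of the model. For a product of independent
blocks the parameter counts add.
- exponential (lambda): 1.
- 5-variate normal: 5 (mean) + 5*6/2 = 15 (symmetric covariance) = 20.
- 3-variate normal: 3 (mean) + 3*4/2 = 6 (symmetric covariance) = 9.
- 4-variate normal: 4 (mean) + 4*5/2 = 10 (symmetric covariance) = 14.
Total = 1 + 20 + 9 + 14 = 44.
Dimension = 44

44


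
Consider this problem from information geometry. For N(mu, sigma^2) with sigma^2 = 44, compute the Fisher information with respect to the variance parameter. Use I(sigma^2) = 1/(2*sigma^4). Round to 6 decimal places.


Fisher information for variance: I(sigma^2) = 1/(2*sigma^4).
sigma^2 = 44, so sigma^4 = 1936.
I = 1/(2*1936) = 1/3872 = 0.000258

0.000258


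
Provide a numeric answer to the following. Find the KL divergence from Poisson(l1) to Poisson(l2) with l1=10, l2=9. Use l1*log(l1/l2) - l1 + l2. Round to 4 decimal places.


KL divergence for Poisson:
KL = l1*log(l1/l2) - l1 + l2.
l1 = 10, l2 = 9.
log(10/9) = 0.105361.
l1*log(l1/l2) = 10 * 0.105361 = 1.053605.
KL = 1.053605 - 10 + 9 = 0.0536

0.0536


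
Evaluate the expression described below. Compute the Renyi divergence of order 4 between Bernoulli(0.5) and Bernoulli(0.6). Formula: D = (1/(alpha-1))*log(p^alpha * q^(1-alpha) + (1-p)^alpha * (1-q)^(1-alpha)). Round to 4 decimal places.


Renyi divergence of order alpha between Bernoulli distributions:
D = (1/(alpha-1))*log(p^alpha * q^(1-alpha) + (1-p)^alpha * (1-q)^(1-alpha)).
alpha = 4, p = 0.5, q = 0.6.
p^alpha * q^(1-alpha) = 0.5^4 * 0.6^-3 = 0.289352.
(1-p)^alpha * (1-q)^(1-alpha) = 0.5^4 * 0.4^-3 = 0.976562.
sum = 0.289352 + 0.976562 = 1.265914.
D = (1/3)*log(1.265914) = 0.0786

0.0786


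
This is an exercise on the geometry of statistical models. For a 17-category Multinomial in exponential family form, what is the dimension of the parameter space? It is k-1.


Exponential family dimension calculation:
For Multinomial with k=17 categories, dim = k-1 = 16.

16


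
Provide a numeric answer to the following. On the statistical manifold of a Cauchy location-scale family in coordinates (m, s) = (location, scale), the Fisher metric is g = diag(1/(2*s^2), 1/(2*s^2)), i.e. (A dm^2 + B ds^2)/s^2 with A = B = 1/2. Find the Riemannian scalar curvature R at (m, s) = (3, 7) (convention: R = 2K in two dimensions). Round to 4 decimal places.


The metric has the form g = (A dm^2 + B ds^2)/s^2 with A = 1/2, B = 1/2.
Substitute u = sqrt(A/B)*m: g = B*(du^2 + ds^2)/s^2, i.e. B times the
Poincare upper half-plane metric, which has constant Gaussian curvature -1.
Scaling a 2D metric by a constant c divides the Gaussian curvature by c,
so K = -1/B = -1/(1/2) = -2.0000 everywhere (the point (m, s) = (3, 7) is irrelevant:
the curvature is constant).
Scalar curvature in dimension 2: R = 2K = -2/(1/2) = -4.0000.

-4.0000


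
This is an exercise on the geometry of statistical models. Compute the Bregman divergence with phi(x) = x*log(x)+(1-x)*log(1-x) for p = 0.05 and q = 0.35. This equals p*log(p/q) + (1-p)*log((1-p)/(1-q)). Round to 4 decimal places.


Bregman divergence with negative entropy generator:
D = p*log(p/q) + (1-p)*log((1-p)/(1-q)).
p = 0.05, q = 0.35.
p*log(p/q) = 0.05*log(0.05/0.35) = -0.097296.
(1-p)*log((1-p)/(1-q)) = 0.95*log(0.95/0.65) = 0.360515.
D = -0.097296 + 0.360515 = 0.2632

0.2632


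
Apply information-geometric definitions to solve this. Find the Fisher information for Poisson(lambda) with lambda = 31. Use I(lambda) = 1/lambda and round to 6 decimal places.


Fisher information for Poisson: I(lambda) = 1/lambda.
lambda = 31.
I(lambda) = 1/31 = 0.032258

0.032258


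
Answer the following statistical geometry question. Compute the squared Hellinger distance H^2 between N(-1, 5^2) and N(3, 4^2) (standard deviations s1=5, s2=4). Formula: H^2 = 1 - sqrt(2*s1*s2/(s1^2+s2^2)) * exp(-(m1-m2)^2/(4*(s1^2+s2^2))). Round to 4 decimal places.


Squared Hellinger distance for Gaussians:
H^2 = 1 - sqrt(2*s1*s2/(s1^2+s2^2)) * exp(-(m1-m2)^2/(4*(s1^2+s2^2))).
s1^2 = 25, s2^2 = 16, s1^2+s2^2 = 41.
sqrt(2*5*4/(41)) = 0.98773.
(m1-m2)^2 = (-4)^2 = 16.
exp(-16/(4*41)) = exp(-0.097561) = 0.907047.
H^2 = 1 - 0.98773*0.907047 = 0.1041

0.1041


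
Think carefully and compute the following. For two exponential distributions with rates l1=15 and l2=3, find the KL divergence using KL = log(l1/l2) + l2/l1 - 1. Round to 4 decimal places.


KL divergence for exponential family:
KL = log(l1/l2) + l2/l1 - 1.
log(15/3) = 1.609438.
3/15 = 0.2.
KL = 1.609438 + 0.2 - 1 = 0.8094

0.8094


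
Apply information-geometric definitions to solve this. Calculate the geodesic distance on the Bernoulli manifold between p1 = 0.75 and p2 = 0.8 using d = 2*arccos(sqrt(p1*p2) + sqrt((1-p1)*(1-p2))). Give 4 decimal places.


Geodesic distance on Bernoulli manifold:
d(p1,p2) = 2*arccos(sqrt(p1*p2) + sqrt((1-p1)*(1-p2))).
sqrt(p1*p2) = sqrt(0.75*0.8) = 0.774597.
sqrt((1-p1)*(1-p2)) = sqrt(0.25*0.2) = 0.223607.
arg = 0.774597 + 0.223607 = 0.998203.
d = 2*arccos(0.998203) = 0.1199

0.1199


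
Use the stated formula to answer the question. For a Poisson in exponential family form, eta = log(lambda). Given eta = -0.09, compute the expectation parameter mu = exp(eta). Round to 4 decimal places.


Expectation parameter for Poisson exponential family:
mu = exp(eta).
eta = -0.09.
mu = exp(-0.09) = 0.9139

0.9139


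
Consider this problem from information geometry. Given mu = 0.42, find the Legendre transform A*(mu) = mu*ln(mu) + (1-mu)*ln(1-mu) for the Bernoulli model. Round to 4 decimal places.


Legendre transform for Bernoulli:
A*(mu) = mu*log(mu) + (1-mu)*log(1-mu).
mu = 0.42, 1-mu = 0.58.
mu*log(mu) = 0.42*log(0.42) = -0.36435.
(1-mu)*log(1-mu) = 0.58*log(0.58) = -0.315942.
A* = -0.36435 + -0.315942 = -0.6803

-0.6803


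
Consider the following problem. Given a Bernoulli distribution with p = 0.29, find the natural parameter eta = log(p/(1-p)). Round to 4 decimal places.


Natural parameter for Bernoulli: eta = log(p/(1-p)).
p = 0.29, 1-p = 0.71.
p/(1-p) = 0.408451.
eta = log(0.408451) = -0.8954

-0.8954


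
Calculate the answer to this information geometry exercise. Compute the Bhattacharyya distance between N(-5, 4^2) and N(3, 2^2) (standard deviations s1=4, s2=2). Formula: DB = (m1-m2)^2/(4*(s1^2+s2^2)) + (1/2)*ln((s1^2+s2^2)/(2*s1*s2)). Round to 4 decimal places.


Bhattacharyya distance between two Gaussians:
DB = (m1-m2)^2/(4*(s1^2+s2^2)) + (1/2)*ln((s1^2+s2^2)/(2*s1*s2)).
(m1-m2)^2 = (-8)^2 = 64.
s1^2+s2^2 = 16 + 4 = 20.
term1 = 64/80 = 0.8.
term2 = 0.5*ln(20/16.0) = 0.111572.
DB = 0.8 + 0.111572 = 0.9116

0.9116


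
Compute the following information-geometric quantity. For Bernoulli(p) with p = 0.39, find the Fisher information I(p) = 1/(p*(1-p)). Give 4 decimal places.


For Bernoulli(p), Fisher information is I(p) = 1/(p*(1-p)).
p = 0.39, 1-p = 0.61.
p*(1-p) = 0.2379.
I(p) = 1/0.2379 = 4.2034

4.2034


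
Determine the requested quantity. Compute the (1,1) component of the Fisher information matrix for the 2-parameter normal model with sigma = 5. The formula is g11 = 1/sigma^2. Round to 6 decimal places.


For the 2-parameter normal family, the Fisher metric has:
  g11 = 1/sigma^2, g22 = 2/sigma^2.
sigma = 5, sigma^2 = 25.
g11 = 0.040000

0.040000


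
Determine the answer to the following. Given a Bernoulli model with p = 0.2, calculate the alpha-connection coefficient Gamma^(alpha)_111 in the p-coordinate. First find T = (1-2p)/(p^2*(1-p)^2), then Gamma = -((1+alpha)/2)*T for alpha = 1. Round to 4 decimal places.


Skewness (Amari-Chentsov) tensor: T = (1-2p)/(p^2*(1-p)^2).
p = 0.2, 1-2p = 0.6, p^2 = 0.04, (1-p)^2 = 0.64.
T = 0.6/(0.04 * 0.64) = 23.4375.
In the p-coordinate, Gamma^(alpha) = Gamma^(0) - (alpha/2)*T with Gamma^(0) = (1/2)*g'(p) = -T/2,
so Gamma^(alpha) = -((1+alpha)/2)*T.
alpha = 1, -(1+alpha)/2 = -1.0.
Gamma = -1.0 * 23.4375 = -23.4375

-23.4375


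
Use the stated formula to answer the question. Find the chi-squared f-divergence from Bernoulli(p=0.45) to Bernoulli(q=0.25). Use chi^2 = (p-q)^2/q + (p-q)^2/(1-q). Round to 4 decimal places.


Chi-squared divergence between Bernoulli distributions:
chi^2 = (p-q)^2/q + (p-q)^2/(1-q).
p = 0.45, q = 0.25, p-q = 0.2.
(p-q)^2 = 0.04.
term1 = 0.04/0.25 = 0.16.
term2 = 0.04/0.75 = 0.053333.
chi^2 = 0.16 + 0.053333 = 0.2133

0.2133


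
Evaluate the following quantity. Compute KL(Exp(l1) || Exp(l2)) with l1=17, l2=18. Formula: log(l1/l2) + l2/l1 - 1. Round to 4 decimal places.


KL divergence for exponential family:
KL = log(l1/l2) + l2/l1 - 1.
log(17/18) = -0.057158.
18/17 = 1.058824.
KL = -0.057158 + 1.058824 - 1 = 0.0017

0.0017


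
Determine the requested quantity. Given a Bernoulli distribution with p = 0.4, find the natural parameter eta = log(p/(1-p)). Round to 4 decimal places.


Natural parameter for Bernoulli: eta = log(p/(1-p)).
p = 0.4, 1-p = 0.6.
p/(1-p) = 0.666667.
eta = log(0.666667) = -0.4055

-0.4055


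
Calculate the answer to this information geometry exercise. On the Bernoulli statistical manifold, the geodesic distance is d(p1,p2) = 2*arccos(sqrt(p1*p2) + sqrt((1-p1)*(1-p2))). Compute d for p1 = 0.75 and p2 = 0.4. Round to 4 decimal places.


Geodesic distance on Bernoulli manifold:
d(p1,p2) = 2*arccos(sqrt(p1*p2) + sqrt((1-p1)*(1-p2))).
sqrt(p1*p2) = sqrt(0.75*0.4) = 0.547723.
sqrt((1-p1)*(1-p2)) = sqrt(0.25*0.6) = 0.387298.
arg = 0.547723 + 0.387298 = 0.935021.
d = 2*arccos(0.935021) = 0.7250

0.7250


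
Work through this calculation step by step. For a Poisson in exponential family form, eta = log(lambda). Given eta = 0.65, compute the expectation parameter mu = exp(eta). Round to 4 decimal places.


Expectation parameter for Poisson exponential family:
mu = exp(eta).
eta = 0.65.
mu = exp(0.65) = 1.9155

1.9155


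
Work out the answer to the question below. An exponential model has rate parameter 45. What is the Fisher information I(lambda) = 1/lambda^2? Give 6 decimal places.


Fisher information for exponential: I(lambda) = 1/lambda^2.
lambda = 45, lambda^2 = 2025.
I = 1/2025 = 0.000494

0.000494


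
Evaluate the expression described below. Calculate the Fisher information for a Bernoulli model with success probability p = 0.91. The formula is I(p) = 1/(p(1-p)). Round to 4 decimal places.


For Bernoulli(p), Fisher information is I(p) = 1/(p*(1-p)).
p = 0.91, 1-p = 0.09.
p*(1-p) = 0.0819.
I(p) = 1/0.0819 = 12.2100

12.2100


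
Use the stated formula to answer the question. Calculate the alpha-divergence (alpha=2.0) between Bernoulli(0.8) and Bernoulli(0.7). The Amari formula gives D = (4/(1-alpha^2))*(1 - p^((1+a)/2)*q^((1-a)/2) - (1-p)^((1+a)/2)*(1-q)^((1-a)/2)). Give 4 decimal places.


Amari alpha-divergence:
D = (4/(1-alpha^2))*(1 - p^((1+a)/2)*q^((1-a)/2) - (1-p)^((1+a)/2)*(1-q)^((1-a)/2)).
alpha = 2.0, p = 0.8, q = 0.7.
e1 = (1+alpha)/2 = 1.5, e2 = (1-alpha)/2 = -0.5.
t1 = p^e1 * q^e2 = 0.8^1.5 * 0.7^-0.5 = 0.855236.
t2 = (1-p)^e1 * (1-q)^e2 = 0.2^1.5 * 0.3^-0.5 = 0.163299.
4/(1-alpha^2) = -1.333333.
D = -1.333333*(1 - 0.855236 - 0.163299) = 0.0247

0.0247


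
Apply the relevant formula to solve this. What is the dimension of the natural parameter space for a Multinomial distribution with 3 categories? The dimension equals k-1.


Exponential family dimension calculation:
For Multinomial with k=3 categories, dim = k-1 = 2.

2


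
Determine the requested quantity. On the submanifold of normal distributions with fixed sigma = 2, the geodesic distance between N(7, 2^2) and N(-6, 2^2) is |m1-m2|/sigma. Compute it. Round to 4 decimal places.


On the fixed-variance normal subfamily, geodesic distance = |m1-m2|/sigma.
|7 - -6| = 13.
sigma = 2.
d = 13/2 = 6.5000

6.5000


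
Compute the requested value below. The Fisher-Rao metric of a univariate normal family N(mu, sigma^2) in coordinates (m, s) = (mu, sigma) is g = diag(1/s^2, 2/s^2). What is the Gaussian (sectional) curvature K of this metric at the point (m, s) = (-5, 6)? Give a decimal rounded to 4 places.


The metric has the form g = (A dm^2 + B ds^2)/s^2 with A = 1, B = 2.
Substitute u = sqrt(A/B)*m: g = B*(du^2 + ds^2)/s^2, i.e. B times the
Poincare upper half-plane metric, which has constant Gaussian curvature -1.
Scaling a 2D metric by a constant c divides the Gaussian curvature by c,
so K = -1/B = -1/(2) = -0.5000 everywhere (the point (m, s) = (-5, 6) is irrelevant:
the curvature is constant).
The requested Gaussian curvature is K = -0.5000.

-0.5000
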